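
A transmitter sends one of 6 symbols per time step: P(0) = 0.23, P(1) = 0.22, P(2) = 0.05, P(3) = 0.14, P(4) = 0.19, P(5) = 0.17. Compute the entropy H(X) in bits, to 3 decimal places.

H = −Σ pᵢ log₂ pᵢ.
−0.23·log₂(0.23) = 0.4877
−0.22·log₂(0.22) = 0.4806
−0.05·log₂(0.05) = 0.2161
−0.14·log₂(0.14) = 0.3971
−0.19·log₂(0.19) = 0.4552
−0.17·log₂(0.17) = 0.4346
Sum ≈ 2.4713 → 2.471 bits.

2.471 bits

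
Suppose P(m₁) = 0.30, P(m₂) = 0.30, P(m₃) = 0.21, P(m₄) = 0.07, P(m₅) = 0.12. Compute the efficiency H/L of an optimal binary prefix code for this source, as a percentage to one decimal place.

Entropy H = −Σ p log₂ p ≈ 2.1506 bits.
Huffman merges: 7/100+3/25→19/100; 19/100+21/100→2/5; 3/10+3/10→3/5; 2/5+3/5→1. L = 219/100 ≈ 2.1900.
Efficiency = H/L = 2.1506/2.1900 = 98.2%.

98.2%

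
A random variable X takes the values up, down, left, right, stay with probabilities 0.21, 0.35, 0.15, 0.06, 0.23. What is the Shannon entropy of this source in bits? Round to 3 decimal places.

H = −Σ pᵢ log₂ pᵢ.
−0.21·log₂(0.21) = 0.4728
−0.35·log₂(0.35) = 0.5301
−0.15·log₂(0.15) = 0.4105
−0.06·log₂(0.06) = 0.2435
−0.23·log₂(0.23) = 0.4877
Sum ≈ 2.1447 → 2.145 bits.

2.145 bits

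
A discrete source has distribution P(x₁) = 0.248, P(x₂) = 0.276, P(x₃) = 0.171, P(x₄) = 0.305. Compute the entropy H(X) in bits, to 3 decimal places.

1.970 bits

H = −Σ pᵢ log₂ pᵢ.
−0.248·log₂(0.248) = 0.4989
−0.276·log₂(0.276) = 0.5126
−0.171·log₂(0.171) = 0.4357
−0.305·log₂(0.305) = 0.5225
Sum ≈ 1.9697 → 1.970 bits.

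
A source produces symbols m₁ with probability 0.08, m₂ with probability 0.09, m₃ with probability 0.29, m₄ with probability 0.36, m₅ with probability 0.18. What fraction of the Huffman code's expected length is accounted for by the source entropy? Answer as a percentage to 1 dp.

Entropy H = −Σ p log₂ p ≈ 2.0980 bits.
Huffman merges: 2/25+9/100→17/100; 17/100+9/50→7/20; 29/100+7/20→16/25; 9/25+16/25→1. L = 54/25 ≈ 2.1600.
Efficiency = H/L = 2.0980/2.1600 = 97.1%.

97.1%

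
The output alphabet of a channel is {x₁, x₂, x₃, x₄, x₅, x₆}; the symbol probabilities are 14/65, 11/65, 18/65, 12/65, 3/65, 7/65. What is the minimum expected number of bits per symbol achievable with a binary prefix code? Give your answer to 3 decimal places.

2.477 bits/symbol

Repeatedly combine the two least-probable nodes; the expected code length is the sum of the merged weights.
merge 3/65 + 7/65 → 2/13
merge 2/13 + 11/65 → 21/65
merge 12/65 + 14/65 → 2/5
merge 18/65 + 21/65 → 3/5
merge 2/5 + 3/5 → 1
L = 2/13 + 21/65 + 2/5 + 3/5 + 1 = 161/65 ≈ 2.477 bits/symbol.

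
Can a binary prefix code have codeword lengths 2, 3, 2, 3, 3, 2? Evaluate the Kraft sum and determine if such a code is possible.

With common denominator 2^3 = 8: Σ 2^(−ℓᵢ) = 2/8 + 1/8 + 2/8 + 1/8 + 1/8 + 2/8 = 9/8 = 1.125.
Kraft's inequality requires Σ ≤ 1; here Σ = 1.125 > 1, so no such prefix code exists.

1.125; no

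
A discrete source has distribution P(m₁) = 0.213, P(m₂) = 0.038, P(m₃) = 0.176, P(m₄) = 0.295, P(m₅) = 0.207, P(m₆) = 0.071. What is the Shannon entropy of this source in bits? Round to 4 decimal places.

H = −Σ pᵢ log₂ pᵢ.
−0.213·log₂(0.213) = 0.4752
−0.038·log₂(0.038) = 0.1793
−0.176·log₂(0.176) = 0.4411
−0.295·log₂(0.295) = 0.5196
−0.207·log₂(0.207) = 0.4704
−0.071·log₂(0.071) = 0.2709
Sum ≈ 2.3565 → 2.3565 bits.

2.3565 bits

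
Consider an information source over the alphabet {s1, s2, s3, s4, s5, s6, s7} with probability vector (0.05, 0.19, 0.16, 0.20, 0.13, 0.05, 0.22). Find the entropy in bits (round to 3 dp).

H = −Σ pᵢ log₂ pᵢ.
−0.05·log₂(0.05) = 0.2161
−0.19·log₂(0.19) = 0.4552
−0.16·log₂(0.16) = 0.4230
−0.20·log₂(0.20) = 0.4644
−0.13·log₂(0.13) = 0.3826
−0.05·log₂(0.05) = 0.2161
−0.22·log₂(0.22) = 0.4806
Sum ≈ 2.6380 → 2.638 bits.

2.638 bits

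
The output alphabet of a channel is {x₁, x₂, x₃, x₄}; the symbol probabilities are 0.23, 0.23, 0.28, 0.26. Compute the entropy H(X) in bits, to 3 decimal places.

1.995 bits

H = −Σ pᵢ log₂ pᵢ.
−0.23·log₂(0.23) = 0.4877
−0.23·log₂(0.23) = 0.4877
−0.28·log₂(0.28) = 0.5142
−0.26·log₂(0.26) = 0.5053
Sum ≈ 1.9948 → 1.995 bits.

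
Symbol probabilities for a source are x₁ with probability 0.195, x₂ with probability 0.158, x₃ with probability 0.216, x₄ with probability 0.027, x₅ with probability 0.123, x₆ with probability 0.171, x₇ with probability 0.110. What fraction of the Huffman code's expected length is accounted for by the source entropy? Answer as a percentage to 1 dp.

97.5%

Entropy H = −Σ p log₂ p ≈ 2.6566 bits.
Huffman merges: 27/1000+11/100→137/1000; 123/1000+137/1000→13/50; 79/500+171/1000→329/1000; 39/200+27/125→411/1000; 13/50+329/1000→589/1000; 411/1000+589/1000→1. L = 1363/500 ≈ 2.7260.
Efficiency = H/L = 2.6566/2.7260 = 97.5%.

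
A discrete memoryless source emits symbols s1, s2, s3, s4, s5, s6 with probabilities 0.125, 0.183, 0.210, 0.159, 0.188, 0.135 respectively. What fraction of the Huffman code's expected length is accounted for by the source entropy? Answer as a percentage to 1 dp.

Entropy H = −Σ p log₂ p ≈ 2.5613 bits.
Huffman merges: 1/8+27/200→13/50; 159/1000+183/1000→171/500; 47/250+21/100→199/500; 13/50+171/500→301/500; 199/500+301/500→1. L = 1301/500 ≈ 2.6020.
Efficiency = H/L = 2.5613/2.6020 = 98.4%.

98.4%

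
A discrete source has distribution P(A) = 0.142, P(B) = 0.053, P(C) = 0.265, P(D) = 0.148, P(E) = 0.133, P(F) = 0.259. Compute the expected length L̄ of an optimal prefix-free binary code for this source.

Repeatedly combine the two least-probable nodes; the expected code length is the sum of the merged weights.
merge 53/1000 + 133/1000 → 93/500
merge 71/500 + 37/250 → 29/100
merge 93/500 + 259/1000 → 89/200
merge 53/200 + 29/100 → 111/200
merge 89/200 + 111/200 → 1
L = 93/500 + 29/100 + 89/200 + 111/200 + 1 = 619/250 = 2.476 bits/symbol.

2.476 bits/symbol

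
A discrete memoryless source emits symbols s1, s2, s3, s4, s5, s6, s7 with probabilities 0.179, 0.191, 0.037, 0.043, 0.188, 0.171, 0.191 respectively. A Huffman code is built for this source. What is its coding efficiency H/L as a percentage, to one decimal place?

Entropy H = −Σ p log₂ p ≈ 2.6168 bits.
Huffman merges: 37/1000+43/1000→2/25; 2/25+171/1000→251/1000; 179/1000+47/250→367/1000; 191/1000+191/1000→191/500; 251/1000+367/1000→309/500; 191/500+309/500→1. L = 1349/500 ≈ 2.6980.
Efficiency = H/L = 2.6168/2.6980 = 97.0%.

97.0%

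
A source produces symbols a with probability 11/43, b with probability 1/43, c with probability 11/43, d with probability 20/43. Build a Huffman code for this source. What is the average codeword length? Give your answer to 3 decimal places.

1.814 bits/symbol

Repeatedly combine the two least-probable nodes; the expected code length is the sum of the merged weights.
merge 1/43 + 11/43 → 12/43
merge 11/43 + 12/43 → 23/43
merge 20/43 + 23/43 → 1
L = 12/43 + 23/43 + 1 = 78/43 ≈ 1.814 bits/symbol.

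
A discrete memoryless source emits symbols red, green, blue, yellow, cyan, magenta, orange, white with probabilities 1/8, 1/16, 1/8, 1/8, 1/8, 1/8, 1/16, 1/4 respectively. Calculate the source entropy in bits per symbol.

2.875 bits

Each probability is a power of 1/2, so log₂(1/p) is an integer.
H = Σ p·log₂(1/p) = 1/8·3 + 1/16·4 + 1/8·3 + 1/8·3 + 1/8·3 + 1/8·3 + 1/16·4 + 1/4·2 = 2.875 bits.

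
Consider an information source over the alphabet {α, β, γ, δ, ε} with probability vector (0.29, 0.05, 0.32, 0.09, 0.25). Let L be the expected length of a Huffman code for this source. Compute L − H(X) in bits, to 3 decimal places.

Entropy H = −Σ p log₂ p ≈ 2.0727 bits.
Huffman merges: 1/20+9/100→7/50; 7/50+1/4→39/100; 29/100+8/25→61/100; 39/100+61/100→1. L = 107/50 ≈ 2.1400.
L − H = 2.1400 − 2.0727 = 0.067 bits.

0.067 bits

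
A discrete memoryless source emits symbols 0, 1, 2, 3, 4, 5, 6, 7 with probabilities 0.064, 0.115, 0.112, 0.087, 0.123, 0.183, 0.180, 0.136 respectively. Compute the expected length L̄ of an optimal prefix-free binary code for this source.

Repeatedly combine the two least-probable nodes; the expected code length is the sum of the merged weights.
merge 8/125 + 87/1000 → 151/1000
merge 14/125 + 23/200 → 227/1000
merge 123/1000 + 17/125 → 259/1000
merge 151/1000 + 9/50 → 331/1000
merge 183/1000 + 227/1000 → 41/100
merge 259/1000 + 331/1000 → 59/100
merge 41/100 + 59/100 → 1
L = 151/1000 + 227/1000 + 259/1000 + 331/1000 + 41/100 + 59/100 + 1 = 371/125 = 2.968 bits/symbol.

2.968 bits/symbol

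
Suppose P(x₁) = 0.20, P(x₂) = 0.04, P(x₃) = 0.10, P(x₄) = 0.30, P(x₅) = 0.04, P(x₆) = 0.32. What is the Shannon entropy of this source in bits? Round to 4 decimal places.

2.2152 bits

H = −Σ pᵢ log₂ pᵢ.
−0.20·log₂(0.20) = 0.4644
−0.04·log₂(0.04) = 0.1858
−0.10·log₂(0.10) = 0.3322
−0.30·log₂(0.30) = 0.5211
−0.04·log₂(0.04) = 0.1858
−0.32·log₂(0.32) = 0.5260
Sum ≈ 2.2152 → 2.2152 bits.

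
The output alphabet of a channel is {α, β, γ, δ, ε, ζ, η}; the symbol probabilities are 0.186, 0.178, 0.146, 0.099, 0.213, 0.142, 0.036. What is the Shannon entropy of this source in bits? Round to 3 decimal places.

H = −Σ pᵢ log₂ pᵢ.
−0.186·log₂(0.186) = 0.4514
−0.178·log₂(0.178) = 0.4432
−0.146·log₂(0.146) = 0.4053
−0.099·log₂(0.099) = 0.3303
−0.213·log₂(0.213) = 0.4752
−0.142·log₂(0.142) = 0.3999
−0.036·log₂(0.036) = 0.1727
Sum ≈ 2.6779 → 2.678 bits.

2.678 bits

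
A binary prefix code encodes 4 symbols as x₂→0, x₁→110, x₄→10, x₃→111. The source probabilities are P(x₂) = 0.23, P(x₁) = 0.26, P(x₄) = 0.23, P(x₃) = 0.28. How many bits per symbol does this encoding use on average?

L̄ = Σ pᵢ·ℓᵢ = 0.23·1 + 0.26·3 + 0.23·2 + 0.28·3 = 2.31 bits/symbol.

2.31 bits/symbol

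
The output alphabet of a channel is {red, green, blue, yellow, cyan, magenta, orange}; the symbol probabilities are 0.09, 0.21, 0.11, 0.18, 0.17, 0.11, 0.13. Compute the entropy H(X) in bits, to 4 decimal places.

2.7486 bits

H = −Σ pᵢ log₂ pᵢ.
−0.09·log₂(0.09) = 0.3127
−0.21·log₂(0.21) = 0.4728
−0.11·log₂(0.11) = 0.3503
−0.18·log₂(0.18) = 0.4453
−0.17·log₂(0.17) = 0.4346
−0.11·log₂(0.11) = 0.3503
−0.13·log₂(0.13) = 0.3826
Sum ≈ 2.7486 → 2.7486 bits.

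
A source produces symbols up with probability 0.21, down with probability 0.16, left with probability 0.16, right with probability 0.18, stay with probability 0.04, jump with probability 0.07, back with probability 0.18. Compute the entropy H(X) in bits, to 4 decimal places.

H = −Σ pᵢ log₂ pᵢ.
−0.21·log₂(0.21) = 0.4728
−0.16·log₂(0.16) = 0.4230
−0.16·log₂(0.16) = 0.4230
−0.18·log₂(0.18) = 0.4453
−0.04·log₂(0.04) = 0.1858
−0.07·log₂(0.07) = 0.2686
−0.18·log₂(0.18) = 0.4453
Sum ≈ 2.6638 → 2.6638 bits.

2.6638 bits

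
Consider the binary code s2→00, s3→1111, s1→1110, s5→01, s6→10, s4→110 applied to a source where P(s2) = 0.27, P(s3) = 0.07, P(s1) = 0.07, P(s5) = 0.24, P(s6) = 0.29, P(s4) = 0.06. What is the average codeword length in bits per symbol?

2.34 bits/symbol

L̄ = Σ pᵢ·ℓᵢ = 0.27·2 + 0.07·4 + 0.07·4 + 0.24·2 + 0.29·2 + 0.06·3 = 2.34 bits/symbol.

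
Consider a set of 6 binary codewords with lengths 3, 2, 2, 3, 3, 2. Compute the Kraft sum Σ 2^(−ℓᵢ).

1.125

With common denominator 2^3 = 8: Σ 2^(−ℓᵢ) = 1/8 + 2/8 + 2/8 + 1/8 + 1/8 + 2/8 = 9/8 = 1.125.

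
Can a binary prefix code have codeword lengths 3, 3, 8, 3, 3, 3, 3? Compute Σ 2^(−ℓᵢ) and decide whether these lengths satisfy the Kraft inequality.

0.75390625; yes

With common denominator 2^8 = 256: Σ 2^(−ℓᵢ) = 32/256 + 32/256 + 1/256 + 32/256 + 32/256 + 32/256 + 32/256 = 193/256 = 0.75390625.
Kraft's inequality requires Σ ≤ 1; here Σ = 0.75390625 ≤ 1, so such a prefix code exists.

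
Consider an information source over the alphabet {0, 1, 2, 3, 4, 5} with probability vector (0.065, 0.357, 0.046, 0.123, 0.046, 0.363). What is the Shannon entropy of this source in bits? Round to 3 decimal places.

2.098 bits

H = −Σ pᵢ log₂ pᵢ.
−0.065·log₂(0.065) = 0.2563
−0.357·log₂(0.357) = 0.5305
−0.046·log₂(0.046) = 0.2043
−0.123·log₂(0.123) = 0.3719
−0.046·log₂(0.046) = 0.2043
−0.363·log₂(0.363) = 0.5307
Sum ≈ 2.0981 → 2.098 bits.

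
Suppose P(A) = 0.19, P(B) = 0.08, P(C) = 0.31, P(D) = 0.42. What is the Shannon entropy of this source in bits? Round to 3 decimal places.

H = −Σ pᵢ log₂ pᵢ.
−0.19·log₂(0.19) = 0.4552
−0.08·log₂(0.08) = 0.2915
−0.31·log₂(0.31) = 0.5238
−0.42·log₂(0.42) = 0.5256
Sum ≈ 1.7962 → 1.796 bits.

1.796 bits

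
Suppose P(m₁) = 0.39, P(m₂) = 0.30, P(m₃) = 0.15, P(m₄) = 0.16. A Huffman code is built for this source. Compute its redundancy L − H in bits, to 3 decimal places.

0.036 bits

Entropy H = −Σ p log₂ p ≈ 1.8844 bits.
Huffman merges: 3/20+4/25→31/100; 3/10+31/100→61/100; 39/100+61/100→1. L = 48/25 ≈ 1.9200.
L − H = 1.9200 − 1.8844 = 0.036 bits.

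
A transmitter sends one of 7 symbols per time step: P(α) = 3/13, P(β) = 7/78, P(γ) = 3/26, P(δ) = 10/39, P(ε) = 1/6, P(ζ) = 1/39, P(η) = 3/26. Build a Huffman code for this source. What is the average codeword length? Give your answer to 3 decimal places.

Repeatedly combine the two least-probable nodes; the expected code length is the sum of the merged weights.
merge 1/39 + 7/78 → 3/26
merge 3/26 + 3/26 → 3/13
merge 3/26 + 1/6 → 11/39
merge 3/13 + 3/13 → 6/13
merge 10/39 + 11/39 → 7/13
merge 6/13 + 7/13 → 1
L = 3/26 + 3/13 + 11/39 + 6/13 + 7/13 + 1 = 205/78 ≈ 2.628 bits/symbol.

2.628 bits/symbol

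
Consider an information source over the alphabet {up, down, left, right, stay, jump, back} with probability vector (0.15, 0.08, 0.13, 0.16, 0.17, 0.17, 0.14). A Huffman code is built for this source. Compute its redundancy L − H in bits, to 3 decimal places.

Entropy H = −Σ p log₂ p ≈ 2.7740 bits.
Huffman merges: 2/25+13/100→21/100; 7/50+3/20→29/100; 4/25+17/100→33/100; 17/100+21/100→19/50; 29/100+33/100→31/50; 19/50+31/50→1. L = 283/100 ≈ 2.8300.
L − H = 2.8300 − 2.7740 = 0.056 bits.

0.056 bits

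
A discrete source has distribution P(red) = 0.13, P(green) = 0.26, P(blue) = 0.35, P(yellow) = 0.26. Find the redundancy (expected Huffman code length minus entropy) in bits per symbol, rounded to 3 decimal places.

0.077 bits

Entropy H = −Σ p log₂ p ≈ 1.9233 bits.
Huffman merges: 13/100+13/50→39/100; 13/50+7/20→61/100; 39/100+61/100→1. L = 2 ≈ 2.0000.
L − H = 2.0000 − 1.9233 = 0.077 bits.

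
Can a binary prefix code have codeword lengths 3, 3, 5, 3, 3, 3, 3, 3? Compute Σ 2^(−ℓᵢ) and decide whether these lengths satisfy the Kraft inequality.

0.90625; yes

With common denominator 2^5 = 32: Σ 2^(−ℓᵢ) = 4/32 + 4/32 + 1/32 + 4/32 + 4/32 + 4/32 + 4/32 + 4/32 = 29/32 = 0.90625.
Kraft's inequality requires Σ ≤ 1; here Σ = 0.90625 ≤ 1, so such a prefix code exists.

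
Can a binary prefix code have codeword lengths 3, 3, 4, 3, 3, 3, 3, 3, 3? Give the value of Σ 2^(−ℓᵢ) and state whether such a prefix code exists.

1.0625; no

With common denominator 2^4 = 16: Σ 2^(−ℓᵢ) = 2/16 + 2/16 + 1/16 + 2/16 + 2/16 + 2/16 + 2/16 + 2/16 + 2/16 = 17/16 = 1.0625.
Kraft's inequality requires Σ ≤ 1; here Σ = 1.0625 > 1, so no such prefix code exists.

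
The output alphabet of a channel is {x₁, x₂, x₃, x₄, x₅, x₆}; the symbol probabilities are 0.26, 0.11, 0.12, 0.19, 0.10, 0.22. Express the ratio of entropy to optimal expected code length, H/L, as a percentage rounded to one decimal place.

98.8%

Entropy H = −Σ p log₂ p ≈ 2.4906 bits.
Huffman merges: 1/10+11/100→21/100; 3/25+19/100→31/100; 21/100+11/50→43/100; 13/50+31/100→57/100; 43/100+57/100→1. L = 63/25 ≈ 2.5200.
Efficiency = H/L = 2.4906/2.5200 = 98.8%.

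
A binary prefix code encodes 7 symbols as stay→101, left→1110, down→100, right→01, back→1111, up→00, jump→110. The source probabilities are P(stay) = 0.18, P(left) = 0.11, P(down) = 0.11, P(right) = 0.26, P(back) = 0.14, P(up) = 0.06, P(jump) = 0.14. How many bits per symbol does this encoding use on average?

2.93 bits/symbol

L̄ = Σ pᵢ·ℓᵢ = 0.18·3 + 0.11·4 + 0.11·3 + 0.26·2 + 0.14·4 + 0.06·2 + 0.14·3 = 2.93 bits/symbol.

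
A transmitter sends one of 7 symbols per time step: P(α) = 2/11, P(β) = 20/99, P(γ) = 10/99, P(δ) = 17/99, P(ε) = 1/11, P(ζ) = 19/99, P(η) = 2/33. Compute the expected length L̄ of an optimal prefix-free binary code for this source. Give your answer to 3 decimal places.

Repeatedly combine the two least-probable nodes; the expected code length is the sum of the merged weights.
merge 2/33 + 1/11 → 5/33
merge 10/99 + 5/33 → 25/99
merge 17/99 + 2/11 → 35/99
merge 19/99 + 20/99 → 13/33
merge 25/99 + 35/99 → 20/33
merge 13/33 + 20/33 → 1
L = 5/33 + 25/99 + 35/99 + 13/33 + 20/33 + 1 = 91/33 ≈ 2.758 bits/symbol.

2.758 bits/symbol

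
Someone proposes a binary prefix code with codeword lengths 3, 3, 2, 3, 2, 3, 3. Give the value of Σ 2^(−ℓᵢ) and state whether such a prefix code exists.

1.125; no

With common denominator 2^3 = 8: Σ 2^(−ℓᵢ) = 1/8 + 1/8 + 2/8 + 1/8 + 2/8 + 1/8 + 1/8 = 9/8 = 1.125.
Kraft's inequality requires Σ ≤ 1; here Σ = 1.125 > 1, so no such prefix code exists.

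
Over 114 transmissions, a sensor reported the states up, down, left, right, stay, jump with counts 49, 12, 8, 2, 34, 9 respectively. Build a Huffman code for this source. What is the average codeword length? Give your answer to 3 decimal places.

Probabilities are the counts divided by 114.
Repeatedly combine the two least-probable nodes; the expected code length is the sum of the merged weights.
merge 1/57 + 4/57 → 5/57
merge 3/38 + 5/57 → 1/6
merge 2/19 + 1/6 → 31/114
merge 31/114 + 17/57 → 65/114
merge 49/114 + 65/114 → 1
L = 5/57 + 1/6 + 31/114 + 65/114 + 1 = 239/114 ≈ 2.096 bits/symbol.

2.096 bits/symbol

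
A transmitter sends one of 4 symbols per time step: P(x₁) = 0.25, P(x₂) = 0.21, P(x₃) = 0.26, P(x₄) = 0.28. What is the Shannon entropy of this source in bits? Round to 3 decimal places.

H = −Σ pᵢ log₂ pᵢ.
−0.25·log₂(0.25) = 0.5000
−0.21·log₂(0.21) = 0.4728
−0.26·log₂(0.26) = 0.5053
−0.28·log₂(0.28) = 0.5142
Sum ≈ 1.9923 → 1.992 bits.

1.992 bits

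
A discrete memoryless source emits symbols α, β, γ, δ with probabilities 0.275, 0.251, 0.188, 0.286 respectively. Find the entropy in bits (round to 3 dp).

1.983 bits

H = −Σ pᵢ log₂ pᵢ.
−0.275·log₂(0.275) = 0.5122
−0.251·log₂(0.251) = 0.5006
−0.188·log₂(0.188) = 0.4533
−0.286·log₂(0.286) = 0.5165
Sum ≈ 1.9825 → 1.983 bits.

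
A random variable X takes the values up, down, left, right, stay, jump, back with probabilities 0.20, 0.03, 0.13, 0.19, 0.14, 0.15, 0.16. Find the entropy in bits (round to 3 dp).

H = −Σ pᵢ log₂ pᵢ.
−0.20·log₂(0.20) = 0.4644
−0.03·log₂(0.03) = 0.1518
−0.13·log₂(0.13) = 0.3826
−0.19·log₂(0.19) = 0.4552
−0.14·log₂(0.14) = 0.3971
−0.15·log₂(0.15) = 0.4105
−0.16·log₂(0.16) = 0.4230
Sum ≈ 2.6847 → 2.685 bits.

2.685 bits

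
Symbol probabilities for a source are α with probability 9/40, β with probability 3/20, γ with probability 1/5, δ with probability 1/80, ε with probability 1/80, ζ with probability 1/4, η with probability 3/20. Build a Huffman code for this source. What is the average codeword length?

2.525 bits/symbol

Repeatedly combine the two least-probable nodes; the expected code length is the sum of the merged weights.
merge 1/80 + 1/80 → 1/40
merge 1/40 + 3/20 → 7/40
merge 3/20 + 7/40 → 13/40
merge 1/5 + 9/40 → 17/40
merge 1/4 + 13/40 → 23/40
merge 17/40 + 23/40 → 1
L = 1/40 + 7/40 + 13/40 + 17/40 + 23/40 + 1 = 101/40 = 2.525 bits/symbol.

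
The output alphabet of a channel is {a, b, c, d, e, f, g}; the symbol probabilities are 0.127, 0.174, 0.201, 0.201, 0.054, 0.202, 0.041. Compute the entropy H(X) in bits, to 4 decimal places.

H = −Σ pᵢ log₂ pᵢ.
−0.127·log₂(0.127) = 0.3781
−0.174·log₂(0.174) = 0.4390
−0.201·log₂(0.201) = 0.4653
−0.201·log₂(0.201) = 0.4653
−0.054·log₂(0.054) = 0.2274
−0.202·log₂(0.202) = 0.4661
−0.041·log₂(0.041) = 0.1889
Sum ≈ 2.6300 → 2.6300 bits.

2.6300 bits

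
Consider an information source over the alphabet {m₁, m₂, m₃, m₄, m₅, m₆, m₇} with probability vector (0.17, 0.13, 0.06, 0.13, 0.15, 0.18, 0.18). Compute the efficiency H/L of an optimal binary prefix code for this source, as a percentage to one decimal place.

Entropy H = −Σ p log₂ p ≈ 2.7446 bits.
Huffman merges: 3/50+13/100→19/100; 13/100+3/20→7/25; 17/100+9/50→7/20; 9/50+19/100→37/100; 7/25+7/20→63/100; 37/100+63/100→1. L = 141/50 ≈ 2.8200.
Efficiency = H/L = 2.7446/2.8200 = 97.3%.

97.3%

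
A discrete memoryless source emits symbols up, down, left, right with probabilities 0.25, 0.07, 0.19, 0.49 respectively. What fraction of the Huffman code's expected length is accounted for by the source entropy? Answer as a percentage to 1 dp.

Entropy H = −Σ p log₂ p ≈ 1.7281 bits.
Huffman merges: 7/100+19/100→13/50; 1/4+13/50→51/100; 49/100+51/100→1. L = 177/100 ≈ 1.7700.
Efficiency = H/L = 1.7281/1.7700 = 97.6%.

97.6%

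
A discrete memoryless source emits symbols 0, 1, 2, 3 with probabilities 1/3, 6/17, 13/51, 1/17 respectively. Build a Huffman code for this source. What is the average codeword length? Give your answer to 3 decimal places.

Repeatedly combine the two least-probable nodes; the expected code length is the sum of the merged weights.
merge 1/17 + 13/51 → 16/51
merge 16/51 + 1/3 → 11/17
merge 6/17 + 11/17 → 1
L = 16/51 + 11/17 + 1 = 100/51 ≈ 1.961 bits/symbol.

1.961 bits/symbol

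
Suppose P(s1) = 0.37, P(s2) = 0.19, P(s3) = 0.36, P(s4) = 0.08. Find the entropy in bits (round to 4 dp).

1.8081 bits

H = −Σ pᵢ log₂ pᵢ.
−0.37·log₂(0.37) = 0.5307
−0.19·log₂(0.19) = 0.4552
−0.36·log₂(0.36) = 0.5306
−0.08·log₂(0.08) = 0.2915
Sum ≈ 1.8081 → 1.8081 bits.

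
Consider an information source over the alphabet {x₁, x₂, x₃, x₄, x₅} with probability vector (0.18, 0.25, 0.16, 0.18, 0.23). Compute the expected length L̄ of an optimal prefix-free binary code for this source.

Repeatedly combine the two least-probable nodes; the expected code length is the sum of the merged weights.
merge 4/25 + 9/50 → 17/50
merge 9/50 + 23/100 → 41/100
merge 1/4 + 17/50 → 59/100
merge 41/100 + 59/100 → 1
L = 17/50 + 41/100 + 59/100 + 1 = 117/50 = 2.34 bits/symbol.

2.34 bits/symbol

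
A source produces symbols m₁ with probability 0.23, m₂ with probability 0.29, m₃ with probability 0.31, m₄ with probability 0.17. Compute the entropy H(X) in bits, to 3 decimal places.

H = −Σ pᵢ log₂ pᵢ.
−0.23·log₂(0.23) = 0.4877
−0.29·log₂(0.29) = 0.5179
−0.31·log₂(0.31) = 0.5238
−0.17·log₂(0.17) = 0.4346
Sum ≈ 1.9640 → 1.964 bits.

1.964 bits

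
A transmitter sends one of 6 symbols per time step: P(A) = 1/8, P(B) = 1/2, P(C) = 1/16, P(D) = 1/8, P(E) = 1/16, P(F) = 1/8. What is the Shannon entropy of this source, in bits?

2.125 bits

Each probability is a power of 1/2, so log₂(1/p) is an integer.
H = Σ p·log₂(1/p) = 1/8·3 + 1/2·1 + 1/16·4 + 1/8·3 + 1/16·4 + 1/8·3 = 2.125 bits.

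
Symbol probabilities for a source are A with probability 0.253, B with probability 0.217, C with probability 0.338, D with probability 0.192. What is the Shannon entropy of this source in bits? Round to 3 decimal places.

1.966 bits

H = −Σ pᵢ log₂ pᵢ.
−0.253·log₂(0.253) = 0.5016
−0.217·log₂(0.217) = 0.4783
−0.338·log₂(0.338) = 0.5289
−0.192·log₂(0.192) = 0.4571
Sum ≈ 1.9660 → 1.966 bits.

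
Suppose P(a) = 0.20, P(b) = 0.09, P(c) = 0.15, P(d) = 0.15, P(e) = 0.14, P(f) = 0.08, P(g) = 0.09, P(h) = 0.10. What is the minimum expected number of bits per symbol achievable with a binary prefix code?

Repeatedly combine the two least-probable nodes; the expected code length is the sum of the merged weights.
merge 2/25 + 9/100 → 17/100
merge 9/100 + 1/10 → 19/100
merge 7/50 + 3/20 → 29/100
merge 3/20 + 17/100 → 8/25
merge 19/100 + 1/5 → 39/100
merge 29/100 + 8/25 → 61/100
merge 39/100 + 61/100 → 1
L = 17/100 + 19/100 + 29/100 + 8/25 + 39/100 + 61/100 + 1 = 297/100 = 2.97 bits/symbol.

2.97 bits/symbol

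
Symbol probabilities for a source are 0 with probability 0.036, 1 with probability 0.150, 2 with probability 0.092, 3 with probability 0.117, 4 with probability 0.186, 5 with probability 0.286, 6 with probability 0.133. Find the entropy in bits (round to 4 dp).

H = −Σ pᵢ log₂ pᵢ.
−0.036·log₂(0.036) = 0.1727
−0.150·log₂(0.150) = 0.4105
−0.092·log₂(0.092) = 0.3167
−0.117·log₂(0.117) = 0.3622
−0.186·log₂(0.186) = 0.4514
−0.286·log₂(0.286) = 0.5165
−0.133·log₂(0.133) = 0.3871
Sum ≈ 2.6170 → 2.6170 bits.

2.6170 bits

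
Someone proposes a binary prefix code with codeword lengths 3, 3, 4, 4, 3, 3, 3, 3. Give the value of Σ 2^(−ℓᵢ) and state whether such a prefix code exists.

With common denominator 2^4 = 16: Σ 2^(−ℓᵢ) = 2/16 + 2/16 + 1/16 + 1/16 + 2/16 + 2/16 + 2/16 + 2/16 = 14/16 = 0.875.
Kraft's inequality requires Σ ≤ 1; here Σ = 0.875 ≤ 1, so such a prefix code exists.

0.875; yes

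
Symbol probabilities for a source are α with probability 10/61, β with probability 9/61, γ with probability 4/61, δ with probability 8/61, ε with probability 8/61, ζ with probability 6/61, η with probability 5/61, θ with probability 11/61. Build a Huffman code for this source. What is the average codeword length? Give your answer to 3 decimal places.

Repeatedly combine the two least-probable nodes; the expected code length is the sum of the merged weights.
merge 4/61 + 5/61 → 9/61
merge 6/61 + 8/61 → 14/61
merge 8/61 + 9/61 → 17/61
merge 9/61 + 10/61 → 19/61
merge 11/61 + 14/61 → 25/61
merge 17/61 + 19/61 → 36/61
merge 25/61 + 36/61 → 1
L = 9/61 + 14/61 + 17/61 + 19/61 + 25/61 + 36/61 + 1 = 181/61 ≈ 2.967 bits/symbol.

2.967 bits/symbol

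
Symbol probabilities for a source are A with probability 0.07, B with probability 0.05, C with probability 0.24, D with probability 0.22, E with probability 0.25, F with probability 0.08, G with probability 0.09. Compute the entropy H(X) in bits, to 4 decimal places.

H = −Σ pᵢ log₂ pᵢ.
−0.07·log₂(0.07) = 0.2686
−0.05·log₂(0.05) = 0.2161
−0.24·log₂(0.24) = 0.4941
−0.22·log₂(0.22) = 0.4806
−0.25·log₂(0.25) = 0.5000
−0.08·log₂(0.08) = 0.2915
−0.09·log₂(0.09) = 0.3127
Sum ≈ 2.5635 → 2.5635 bits.

2.5635 bits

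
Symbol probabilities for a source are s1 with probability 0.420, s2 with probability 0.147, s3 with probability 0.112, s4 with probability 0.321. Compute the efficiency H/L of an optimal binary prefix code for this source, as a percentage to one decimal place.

Entropy H = −Σ p log₂ p ≈ 1.8122 bits.
Huffman merges: 14/125+147/1000→259/1000; 259/1000+321/1000→29/50; 21/50+29/50→1. L = 1839/1000 ≈ 1.8390.
Efficiency = H/L = 1.8122/1.8390 = 98.5%.

98.5%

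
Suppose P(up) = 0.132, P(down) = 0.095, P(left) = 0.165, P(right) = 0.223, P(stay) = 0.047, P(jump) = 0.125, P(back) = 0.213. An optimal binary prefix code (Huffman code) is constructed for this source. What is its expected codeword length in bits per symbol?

2.706 bits/symbol

Repeatedly combine the two least-probable nodes; the expected code length is the sum of the merged weights.
merge 47/1000 + 19/200 → 71/500
merge 1/8 + 33/250 → 257/1000
merge 71/500 + 33/200 → 307/1000
merge 213/1000 + 223/1000 → 109/250
merge 257/1000 + 307/1000 → 141/250
merge 109/250 + 141/250 → 1
L = 71/500 + 257/1000 + 307/1000 + 109/250 + 141/250 + 1 = 1353/500 = 2.706 bits/symbol.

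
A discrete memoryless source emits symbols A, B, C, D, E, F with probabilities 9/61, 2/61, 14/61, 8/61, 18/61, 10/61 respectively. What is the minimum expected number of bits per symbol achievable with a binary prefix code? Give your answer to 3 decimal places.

2.475 bits/symbol

Repeatedly combine the two least-probable nodes; the expected code length is the sum of the merged weights.
merge 2/61 + 8/61 → 10/61
merge 9/61 + 10/61 → 19/61
merge 10/61 + 14/61 → 24/61
merge 18/61 + 19/61 → 37/61
merge 24/61 + 37/61 → 1
L = 10/61 + 19/61 + 24/61 + 37/61 + 1 = 151/61 ≈ 2.475 bits/symbol.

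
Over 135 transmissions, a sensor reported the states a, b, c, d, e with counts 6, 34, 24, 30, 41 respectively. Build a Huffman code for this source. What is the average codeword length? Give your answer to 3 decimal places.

2.222 bits/symbol

Probabilities are the counts divided by 135.
Repeatedly combine the two least-probable nodes; the expected code length is the sum of the merged weights.
merge 2/45 + 8/45 → 2/9
merge 2/9 + 2/9 → 4/9
merge 34/135 + 41/135 → 5/9
merge 4/9 + 5/9 → 1
L = 2/9 + 4/9 + 5/9 + 1 = 20/9 ≈ 2.222 bits/symbol.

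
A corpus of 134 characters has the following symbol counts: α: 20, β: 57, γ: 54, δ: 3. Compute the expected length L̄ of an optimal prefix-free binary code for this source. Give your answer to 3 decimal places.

Probabilities are the counts divided by 134.
Repeatedly combine the two least-probable nodes; the expected code length is the sum of the merged weights.
merge 3/134 + 10/67 → 23/134
merge 23/134 + 27/67 → 77/134
merge 57/134 + 77/134 → 1
L = 23/134 + 77/134 + 1 = 117/67 ≈ 1.746 bits/symbol.

1.746 bits/symbol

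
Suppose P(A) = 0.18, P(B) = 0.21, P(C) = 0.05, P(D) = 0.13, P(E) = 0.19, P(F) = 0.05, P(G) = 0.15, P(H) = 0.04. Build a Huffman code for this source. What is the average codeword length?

Repeatedly combine the two least-probable nodes; the expected code length is the sum of the merged weights.
merge 1/25 + 1/20 → 9/100
merge 1/20 + 9/100 → 7/50
merge 13/100 + 7/50 → 27/100
merge 3/20 + 9/50 → 33/100
merge 19/100 + 21/100 → 2/5
merge 27/100 + 33/100 → 3/5
merge 2/5 + 3/5 → 1
L = 9/100 + 7/50 + 27/100 + 33/100 + 2/5 + 3/5 + 1 = 283/100 = 2.83 bits/symbol.

2.83 bits/symbol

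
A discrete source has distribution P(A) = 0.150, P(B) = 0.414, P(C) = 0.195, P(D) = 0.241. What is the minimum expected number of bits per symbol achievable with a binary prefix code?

1.931 bits/symbol

Repeatedly combine the two least-probable nodes; the expected code length is the sum of the merged weights.
merge 3/20 + 39/200 → 69/200
merge 241/1000 + 69/200 → 293/500
merge 207/500 + 293/500 → 1
L = 69/200 + 293/500 + 1 = 1931/1000 = 1.931 bits/symbol.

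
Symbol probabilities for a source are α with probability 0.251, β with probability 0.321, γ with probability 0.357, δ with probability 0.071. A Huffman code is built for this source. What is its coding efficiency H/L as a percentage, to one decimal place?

Entropy H = −Σ p log₂ p ≈ 1.8282 bits.
Huffman merges: 71/1000+251/1000→161/500; 321/1000+161/500→643/1000; 357/1000+643/1000→1. L = 393/200 ≈ 1.9650.
Efficiency = H/L = 1.8282/1.9650 = 93.0%.

93.0%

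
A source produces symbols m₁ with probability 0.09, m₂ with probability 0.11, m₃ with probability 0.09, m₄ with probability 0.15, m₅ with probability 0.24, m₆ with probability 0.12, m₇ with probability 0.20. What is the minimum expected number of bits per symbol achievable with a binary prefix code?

Repeatedly combine the two least-probable nodes; the expected code length is the sum of the merged weights.
merge 9/100 + 9/100 → 9/50
merge 11/100 + 3/25 → 23/100
merge 3/20 + 9/50 → 33/100
merge 1/5 + 23/100 → 43/100
merge 6/25 + 33/100 → 57/100
merge 43/100 + 57/100 → 1
L = 9/50 + 23/100 + 33/100 + 43/100 + 57/100 + 1 = 137/50 = 2.74 bits/symbol.

2.74 bits/symbol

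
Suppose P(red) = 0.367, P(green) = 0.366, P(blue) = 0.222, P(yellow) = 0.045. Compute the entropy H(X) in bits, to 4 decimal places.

H = −Σ pᵢ log₂ pᵢ.
−0.367·log₂(0.367) = 0.5307
−0.366·log₂(0.366) = 0.5307
−0.222·log₂(0.222) = 0.4820
−0.045·log₂(0.045) = 0.2013
Sum ≈ 1.7448 → 1.7448 bits.

1.7448 bits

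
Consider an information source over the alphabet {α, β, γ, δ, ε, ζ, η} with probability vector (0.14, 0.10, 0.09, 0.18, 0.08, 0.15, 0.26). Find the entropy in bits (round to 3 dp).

2.695 bits

H = −Σ pᵢ log₂ pᵢ.
−0.14·log₂(0.14) = 0.3971
−0.10·log₂(0.10) = 0.3322
−0.09·log₂(0.09) = 0.3127
−0.18·log₂(0.18) = 0.4453
−0.08·log₂(0.08) = 0.2915
−0.15·log₂(0.15) = 0.4105
−0.26·log₂(0.26) = 0.5053
Sum ≈ 2.6946 → 2.695 bits.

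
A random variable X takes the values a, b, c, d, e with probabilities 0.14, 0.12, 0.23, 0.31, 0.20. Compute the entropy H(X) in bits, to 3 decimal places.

H = −Σ pᵢ log₂ pᵢ.
−0.14·log₂(0.14) = 0.3971
−0.12·log₂(0.12) = 0.3671
−0.23·log₂(0.23) = 0.4877
−0.31·log₂(0.31) = 0.5238
−0.20·log₂(0.20) = 0.4644
Sum ≈ 2.2400 → 2.240 bits.

2.240 bits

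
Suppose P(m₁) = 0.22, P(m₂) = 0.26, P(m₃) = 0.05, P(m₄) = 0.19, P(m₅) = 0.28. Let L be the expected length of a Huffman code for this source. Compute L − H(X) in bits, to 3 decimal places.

Entropy H = −Σ p log₂ p ≈ 2.1714 bits.
Huffman merges: 1/20+19/100→6/25; 11/50+6/25→23/50; 13/50+7/25→27/50; 23/50+27/50→1. L = 56/25 ≈ 2.2400.
L − H = 2.2400 − 2.1714 = 0.069 bits.

0.069 bits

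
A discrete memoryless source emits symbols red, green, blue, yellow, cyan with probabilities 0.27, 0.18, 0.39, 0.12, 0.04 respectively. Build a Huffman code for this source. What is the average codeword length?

Repeatedly combine the two least-probable nodes; the expected code length is the sum of the merged weights.
merge 1/25 + 3/25 → 4/25
merge 4/25 + 9/50 → 17/50
merge 27/100 + 17/50 → 61/100
merge 39/100 + 61/100 → 1
L = 4/25 + 17/50 + 61/100 + 1 = 211/100 = 2.11 bits/symbol.

2.11 bits/symbol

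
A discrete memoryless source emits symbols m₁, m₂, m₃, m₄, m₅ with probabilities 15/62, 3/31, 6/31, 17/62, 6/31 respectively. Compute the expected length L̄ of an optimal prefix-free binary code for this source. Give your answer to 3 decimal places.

Repeatedly combine the two least-probable nodes; the expected code length is the sum of the merged weights.
merge 3/31 + 6/31 → 9/31
merge 6/31 + 15/62 → 27/62
merge 17/62 + 9/31 → 35/62
merge 27/62 + 35/62 → 1
L = 9/31 + 27/62 + 35/62 + 1 = 71/31 ≈ 2.290 bits/symbol.

2.290 bits/symbol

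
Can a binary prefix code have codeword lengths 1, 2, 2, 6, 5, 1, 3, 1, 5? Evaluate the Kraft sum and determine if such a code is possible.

2.203125; no

With common denominator 2^6 = 64: Σ 2^(−ℓᵢ) = 32/64 + 16/64 + 16/64 + 1/64 + 2/64 + 32/64 + 8/64 + 32/64 + 2/64 = 141/64 = 2.203125.
Kraft's inequality requires Σ ≤ 1; here Σ = 2.203125 > 1, so no such prefix code exists.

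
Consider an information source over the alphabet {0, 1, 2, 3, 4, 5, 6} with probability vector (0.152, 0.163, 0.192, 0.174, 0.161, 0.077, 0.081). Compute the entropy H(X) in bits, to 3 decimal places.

2.739 bits

H = −Σ pᵢ log₂ pᵢ.
−0.152·log₂(0.152) = 0.4131
−0.163·log₂(0.163) = 0.4266
−0.192·log₂(0.192) = 0.4571
−0.174·log₂(0.174) = 0.4390
−0.161·log₂(0.161) = 0.4242
−0.077·log₂(0.077) = 0.2848
−0.081·log₂(0.081) = 0.2937
Sum ≈ 2.7385 → 2.739 bits.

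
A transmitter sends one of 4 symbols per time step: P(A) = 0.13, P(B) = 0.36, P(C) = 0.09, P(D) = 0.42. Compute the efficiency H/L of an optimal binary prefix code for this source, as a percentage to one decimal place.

97.3%

Entropy H = −Σ p log₂ p ≈ 1.7516 bits.
Huffman merges: 9/100+13/100→11/50; 11/50+9/25→29/50; 21/50+29/50→1. L = 9/5 ≈ 1.8000.
Efficiency = H/L = 1.7516/1.8000 = 97.3%.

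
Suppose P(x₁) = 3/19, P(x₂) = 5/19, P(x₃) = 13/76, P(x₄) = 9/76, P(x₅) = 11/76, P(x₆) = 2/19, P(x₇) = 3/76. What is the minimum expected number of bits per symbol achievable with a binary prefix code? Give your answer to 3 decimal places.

2.711 bits/symbol

Repeatedly combine the two least-probable nodes; the expected code length is the sum of the merged weights.
merge 3/76 + 2/19 → 11/76
merge 9/76 + 11/76 → 5/19
merge 11/76 + 3/19 → 23/76
merge 13/76 + 5/19 → 33/76
merge 5/19 + 23/76 → 43/76
merge 33/76 + 43/76 → 1
L = 11/76 + 5/19 + 23/76 + 33/76 + 43/76 + 1 = 103/38 ≈ 2.711 bits/symbol.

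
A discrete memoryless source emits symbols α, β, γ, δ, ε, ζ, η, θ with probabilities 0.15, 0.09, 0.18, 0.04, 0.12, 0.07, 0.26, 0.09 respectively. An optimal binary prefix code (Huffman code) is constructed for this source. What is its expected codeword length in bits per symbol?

Repeatedly combine the two least-probable nodes; the expected code length is the sum of the merged weights.
merge 1/25 + 7/100 → 11/100
merge 9/100 + 9/100 → 9/50
merge 11/100 + 3/25 → 23/100
merge 3/20 + 9/50 → 33/100
merge 9/50 + 23/100 → 41/100
merge 13/50 + 33/100 → 59/100
merge 41/100 + 59/100 → 1
L = 11/100 + 9/50 + 23/100 + 33/100 + 41/100 + 59/100 + 1 = 57/20 = 2.85 bits/symbol.

2.85 bits/symbol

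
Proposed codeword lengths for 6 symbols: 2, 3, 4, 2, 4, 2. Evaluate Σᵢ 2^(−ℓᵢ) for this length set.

With common denominator 2^4 = 16: Σ 2^(−ℓᵢ) = 4/16 + 2/16 + 1/16 + 4/16 + 1/16 + 4/16 = 16/16 = 1.

1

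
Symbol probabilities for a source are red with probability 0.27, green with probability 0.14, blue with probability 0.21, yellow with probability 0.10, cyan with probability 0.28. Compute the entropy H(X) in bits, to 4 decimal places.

H = −Σ pᵢ log₂ pᵢ.
−0.27·log₂(0.27) = 0.5100
−0.14·log₂(0.14) = 0.3971
−0.21·log₂(0.21) = 0.4728
−0.10·log₂(0.10) = 0.3322
−0.28·log₂(0.28) = 0.5142
Sum ≈ 2.2264 → 2.2264 bits.

2.2264 bits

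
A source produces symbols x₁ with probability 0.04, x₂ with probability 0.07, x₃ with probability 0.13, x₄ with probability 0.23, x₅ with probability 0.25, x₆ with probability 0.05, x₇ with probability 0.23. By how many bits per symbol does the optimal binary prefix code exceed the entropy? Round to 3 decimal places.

0.012 bits

Entropy H = −Σ p log₂ p ≈ 2.5284 bits.
Huffman merges: 1/25+1/20→9/100; 7/100+9/100→4/25; 13/100+4/25→29/100; 23/100+23/100→23/50; 1/4+29/100→27/50; 23/50+27/50→1. L = 127/50 ≈ 2.5400.
L − H = 2.5400 − 2.5284 = 0.012 bits.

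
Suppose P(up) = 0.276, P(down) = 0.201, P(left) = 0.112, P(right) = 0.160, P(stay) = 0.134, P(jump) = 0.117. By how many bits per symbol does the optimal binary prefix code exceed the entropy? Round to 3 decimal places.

Entropy H = −Σ p log₂ p ≈ 2.5053 bits.
Huffman merges: 14/125+117/1000→229/1000; 67/500+4/25→147/500; 201/1000+229/1000→43/100; 69/250+147/500→57/100; 43/100+57/100→1. L = 2523/1000 ≈ 2.5230.
L − H = 2.5230 − 2.5053 = 0.018 bits.

0.018 bits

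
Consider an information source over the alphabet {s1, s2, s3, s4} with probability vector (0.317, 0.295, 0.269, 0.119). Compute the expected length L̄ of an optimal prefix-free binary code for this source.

2 bits/symbol

Repeatedly combine the two least-probable nodes; the expected code length is the sum of the merged weights.
merge 119/1000 + 269/1000 → 97/250
merge 59/200 + 317/1000 → 153/250
merge 97/250 + 153/250 → 1
L = 97/250 + 153/250 + 1 = 2 bits/symbol.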